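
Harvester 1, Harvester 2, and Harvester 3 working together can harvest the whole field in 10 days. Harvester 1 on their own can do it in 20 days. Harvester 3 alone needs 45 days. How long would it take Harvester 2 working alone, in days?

Combined rate is 1/10 per day.
Known contribution: 1/20 + 1/45 = (9 + 4)/180 = 13/180 per day.
So Harvester 2's rate is 1/10 − 13/180 = 1/36, meaning 36 days alone.

36 days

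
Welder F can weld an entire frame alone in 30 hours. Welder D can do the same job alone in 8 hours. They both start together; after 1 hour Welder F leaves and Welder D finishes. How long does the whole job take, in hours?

116/15 hours

In the first 1 hour the combined rate is 19/120, so 19/120 of the job is done, leaving 101/120.
After Welder F leaves the rate is 1/8 per hour; the remaining 101/120 takes 101/15 hours.
Total = 1 + 101/15 = 116/15 hours.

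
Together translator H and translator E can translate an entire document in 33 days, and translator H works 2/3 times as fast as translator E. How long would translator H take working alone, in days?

165/2 days

Let translator E's rate be r; then translator H's rate is (2/3)r, so together (2/3 + 1)r = (5/3)r = 1/33.
Thus r = 1/55 per day.
Translator E alone: 55 days; translator H alone: 165/2 days.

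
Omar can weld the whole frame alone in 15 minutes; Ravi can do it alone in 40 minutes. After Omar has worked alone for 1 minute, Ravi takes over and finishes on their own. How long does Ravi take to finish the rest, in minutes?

112/3 minutes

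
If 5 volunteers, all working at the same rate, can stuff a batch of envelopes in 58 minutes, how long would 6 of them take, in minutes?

145/3 minutes

Total work is 5·58 = 290 volunteer-minutes.
With 6 volunteers: 290/6 = 145/3 minutes.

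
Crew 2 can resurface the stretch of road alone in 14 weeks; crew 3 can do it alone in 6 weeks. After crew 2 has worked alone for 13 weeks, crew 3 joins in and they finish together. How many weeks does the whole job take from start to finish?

133/10 weeks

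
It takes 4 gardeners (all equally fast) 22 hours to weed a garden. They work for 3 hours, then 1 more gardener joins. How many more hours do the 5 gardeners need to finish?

76/5 hours

One gardener does 1/88 of the job per hour.
After 3 hours with 4 gardeners, 3/22 is done (19/22 left).
With 5 gardeners the rate is 5/88, so the rest takes 19/22 ÷ 5/88 = 76/5 hours.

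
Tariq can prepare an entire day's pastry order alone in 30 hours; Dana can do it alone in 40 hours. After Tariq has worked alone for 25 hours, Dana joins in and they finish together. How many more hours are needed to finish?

20/7 hours

In 25 hours Tariq does 25/30 = 5/6 of the job, leaving 1/6.
Tariq and Dana together work at 7/120 per hour, so finishing takes 1/6 ÷ 7/120 = 20/7 hours.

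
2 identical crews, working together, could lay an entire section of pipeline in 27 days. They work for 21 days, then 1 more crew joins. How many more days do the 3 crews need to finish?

One crew does 1/54 of the job per day.
After 21 days with 2 crews, 7/9 is done (2/9 left).
With 3 crews the rate is 3/54 = 1/18, so the rest takes 2/9 ÷ 1/18 = 4 days.

4 days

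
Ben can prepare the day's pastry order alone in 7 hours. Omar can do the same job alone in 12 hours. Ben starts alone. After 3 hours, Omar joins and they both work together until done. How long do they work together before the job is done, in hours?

48/19 hours

In the first 3 hours Ben alone does 3/7 of the job, leaving 4/7.
Once everyone is working, combined rate: 1/7 + 1/12 = (12 + 7)/84 = 19/84 per hour.
Remaining 4/7 at 19/84 per hour takes 48/19 hours.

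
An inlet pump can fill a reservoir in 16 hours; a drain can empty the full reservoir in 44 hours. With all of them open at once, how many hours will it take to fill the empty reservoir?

Net rate = 1/16 − 1/44 = (11 − 4)/176 = 7/176 per hour.
Filling time = 1 ÷ (7/176) = 176/7 hours.

176/7 hours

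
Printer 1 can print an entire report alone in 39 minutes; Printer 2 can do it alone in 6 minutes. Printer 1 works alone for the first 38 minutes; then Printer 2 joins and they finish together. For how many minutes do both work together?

In 38 minutes Printer 1 does 38/39 of the job, leaving 1/39.
Printer 1 and Printer 2 together work at 5/26 per minute, so finishing takes 1/39 ÷ 5/26 = 2/15 minutes.

2/15 minutes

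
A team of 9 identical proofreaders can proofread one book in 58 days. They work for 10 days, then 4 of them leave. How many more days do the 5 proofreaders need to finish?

432/5 days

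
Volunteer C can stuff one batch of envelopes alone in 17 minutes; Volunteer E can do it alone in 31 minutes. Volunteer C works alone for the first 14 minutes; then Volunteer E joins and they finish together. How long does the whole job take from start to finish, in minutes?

255/16 minutes

In 14 minutes Volunteer C does 14/17 of the job, leaving 3/17.
Volunteer C and Volunteer E together work at 48/527 per minute, so finishing takes 3/17 ÷ 48/527 = 31/16 minutes.
Total time = 14 + 31/16 = 255/16 minutes.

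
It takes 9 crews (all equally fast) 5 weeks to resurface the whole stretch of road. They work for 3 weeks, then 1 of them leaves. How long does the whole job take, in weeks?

One crew does 1/45 of the job per week.
After 3 weeks with 9 crews, 3/5 is done (2/5 left).
With 8 crews the rate is 8/45, so the rest takes 2/5 ÷ 8/45 = 9/4 weeks.
Total = 3 + 9/4 = 21/4 weeks.

21/4 weeks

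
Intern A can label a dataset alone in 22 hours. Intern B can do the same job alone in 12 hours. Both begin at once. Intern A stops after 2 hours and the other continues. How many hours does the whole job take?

In the first 2 hours the combined rate is 17/132, so 17/66 of the job is done, leaving 49/66.
After Intern A leaves the rate is 1/12 per hour; the remaining 49/66 takes 98/11 hours.
Total = 2 + 98/11 = 120/11 hours.

120/11 hours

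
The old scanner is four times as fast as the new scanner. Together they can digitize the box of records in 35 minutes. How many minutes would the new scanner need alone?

175 minutes

Let the new scanner's rate be r; then the old scanner's rate is 4r, so together (4 + 1)r = 5r = 1/35.
Thus r = 1/175 per minute.
The new scanner alone: 175 minutes; the old scanner alone: 175/4 minutes.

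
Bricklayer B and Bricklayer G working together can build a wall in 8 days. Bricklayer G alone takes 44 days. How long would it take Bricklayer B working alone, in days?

88/9 days

Combined rate is 1/8 per day.
Known contribution: 1/44 per day.
So Bricklayer B's rate is 1/8 − 1/44 = 9/88, meaning 88/9 days alone.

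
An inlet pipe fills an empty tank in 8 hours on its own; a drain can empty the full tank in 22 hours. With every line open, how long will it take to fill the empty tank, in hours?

88/7 hours

Net rate = 1/8 − 1/22 = (11 − 4)/88 = 7/88 per hour.
Filling time = 1 ÷ (7/88) = 88/7 hours.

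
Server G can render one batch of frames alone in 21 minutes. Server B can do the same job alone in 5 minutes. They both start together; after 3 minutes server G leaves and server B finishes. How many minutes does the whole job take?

30/7 minutes

In the first 3 minutes the combined rate is 26/105, so 26/35 of the job is done, leaving 9/35.
After server G leaves the rate is 1/5 per minute; the remaining 9/35 takes 9/7 minutes.
Total = 3 + 9/7 = 30/7 minutes.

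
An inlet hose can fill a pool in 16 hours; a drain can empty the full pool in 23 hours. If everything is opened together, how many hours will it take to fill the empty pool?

368/7 hours

Net rate = 1/16 − 1/23 = (23 − 16)/368 = 7/368 per hour.
Filling time = 1 ÷ (7/368) = 368/7 hours.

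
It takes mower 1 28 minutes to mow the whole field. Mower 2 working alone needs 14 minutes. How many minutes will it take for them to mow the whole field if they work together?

28/3 minutes

Combined rate: 1/28 + 1/14 = (1 + 2)/28 = 3/28 per minute.
Time = 1 ÷ (3/28) = 28/3 minutes.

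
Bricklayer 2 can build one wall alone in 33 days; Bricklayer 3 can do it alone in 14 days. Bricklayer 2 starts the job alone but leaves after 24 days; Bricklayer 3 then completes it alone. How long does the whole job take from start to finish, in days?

306/11 days

In 24 days Bricklayer 2 does 24/33 = 8/11 of the job, leaving 3/11.
Bricklayer 3 works at 1/14 per day, so finishing takes 3/11 ÷ 1/14 = 42/11 days.
Total time = 24 + 42/11 = 306/11 days.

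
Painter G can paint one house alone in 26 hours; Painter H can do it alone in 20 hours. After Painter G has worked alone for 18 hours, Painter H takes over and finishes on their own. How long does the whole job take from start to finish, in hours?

314/13 hours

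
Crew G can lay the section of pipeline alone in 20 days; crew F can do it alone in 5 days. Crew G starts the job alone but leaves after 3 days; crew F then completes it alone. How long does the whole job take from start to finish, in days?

In 3 days crew G does 3/20 of the job, leaving 17/20.
Crew F works at 1/5 per day, so finishing takes 17/20 ÷ 1/5 = 17/4 days.
Total time = 3 + 17/4 = 29/4 days.

29/4 days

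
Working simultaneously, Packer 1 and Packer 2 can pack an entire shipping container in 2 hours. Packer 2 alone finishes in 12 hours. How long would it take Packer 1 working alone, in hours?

12/5 hours

Combined rate is 1/2 per hour.
Known contribution: 1/12 per hour.
So Packer 1's rate is 1/2 − 1/12 = 5/12, meaning 12/5 hours alone.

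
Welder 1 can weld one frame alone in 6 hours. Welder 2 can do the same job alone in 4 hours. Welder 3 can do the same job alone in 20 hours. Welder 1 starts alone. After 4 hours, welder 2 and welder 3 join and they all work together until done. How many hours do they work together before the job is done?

5/7 hours

In the first 4 hours welder 1 alone does 4/6 = 2/3 of the job, leaving 1/3.
Once everyone is working, combined rate: 1/6 + 1/4 + 1/20 = (10 + 15 + 3)/60 = 28/60 = 7/15 per hour.
Remaining 1/3 at 7/15 per hour takes 5/7 hours.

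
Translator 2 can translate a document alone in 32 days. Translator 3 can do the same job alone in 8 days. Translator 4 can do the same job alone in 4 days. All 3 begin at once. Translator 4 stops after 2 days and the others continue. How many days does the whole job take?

16/5 days

In the first 2 days the combined rate is 13/32, so 13/16 of the job is done, leaving 3/16.
After Translator 4 leaves the rate is 5/32 per day; the remaining 3/16 takes 6/5 days.
Total = 2 + 6/5 = 16/5 days.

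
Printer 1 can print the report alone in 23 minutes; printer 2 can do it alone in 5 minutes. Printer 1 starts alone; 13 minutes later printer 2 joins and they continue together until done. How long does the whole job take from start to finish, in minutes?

207/14 minutes

In 13 minutes printer 1 does 13/23 of the job, leaving 10/23.
Printer 1 and printer 2 together work at 28/115 per minute, so finishing takes 10/23 ÷ 28/115 = 25/14 minutes.
Total time = 13 + 25/14 = 207/14 minutes.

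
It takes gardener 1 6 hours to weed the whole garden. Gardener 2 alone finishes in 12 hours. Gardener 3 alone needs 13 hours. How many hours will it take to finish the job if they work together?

52/17 hours

Combined rate: 1/6 + 1/12 + 1/13 = (26 + 13 + 12)/156 = 51/156 = 17/52 per hour.
Time = 1 ÷ (17/52) = 52/17 hours.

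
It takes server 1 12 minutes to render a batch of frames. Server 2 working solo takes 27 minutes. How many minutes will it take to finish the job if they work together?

108/13 minutes

With two workers the combined time is the product over the sum: 12·27/(12+27) = 324/39 = 108/13 minutes.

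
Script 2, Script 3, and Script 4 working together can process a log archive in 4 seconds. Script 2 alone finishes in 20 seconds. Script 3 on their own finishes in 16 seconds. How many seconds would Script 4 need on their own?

80/11 seconds

Combined rate is 1/4 per second.
Known contribution: 1/20 + 1/16 = (4 + 5)/80 = 9/80 per second.
So Script 4's rate is 1/4 − 9/80 = 11/80, meaning 80/11 seconds alone.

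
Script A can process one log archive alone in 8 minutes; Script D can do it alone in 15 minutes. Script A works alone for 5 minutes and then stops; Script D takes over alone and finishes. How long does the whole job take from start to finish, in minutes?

In 5 minutes Script A does 5/8 of the job, leaving 3/8.
Script D works at 1/15 per minute, so finishing takes 3/8 ÷ 1/15 = 45/8 minutes.
Total time = 5 + 45/8 = 85/8 minutes.

85/8 minutes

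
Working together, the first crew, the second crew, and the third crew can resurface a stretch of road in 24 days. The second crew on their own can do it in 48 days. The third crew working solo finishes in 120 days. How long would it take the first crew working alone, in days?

80 days

Combined rate is 1/24 per day.
Known contribution: 1/48 + 1/120 = (5 + 2)/240 = 7/240 per day.
So the first crew's rate is 1/24 − 7/240 = 1/80, meaning 80 days alone.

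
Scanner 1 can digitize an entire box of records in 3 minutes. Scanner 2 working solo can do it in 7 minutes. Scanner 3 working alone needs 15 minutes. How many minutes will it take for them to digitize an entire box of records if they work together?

35/19 minutes

Combined rate: 1/3 + 1/7 + 1/15 = (35 + 15 + 7)/105 = 57/105 = 19/35 per minute.
Time = 1 ÷ (19/35) = 35/19 minutes.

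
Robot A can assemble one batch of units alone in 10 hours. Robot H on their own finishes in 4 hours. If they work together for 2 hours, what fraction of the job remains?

Combined rate: 1/10 + 1/4 = (2 + 5)/20 = 7/20 per hour.
In 2 hours they complete 2·7/20 = 7/10 of the job.
So 3/10 remains.

3/10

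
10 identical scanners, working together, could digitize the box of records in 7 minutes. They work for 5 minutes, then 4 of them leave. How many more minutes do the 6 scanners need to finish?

One scanner does 1/70 of the job per minute.
After 5 minutes with 10 scanners, 5/7 is done (2/7 left).
With 6 scanners the rate is 6/70 = 3/35, so the rest takes 2/7 ÷ 3/35 = 10/3 minutes.

10/3 minutes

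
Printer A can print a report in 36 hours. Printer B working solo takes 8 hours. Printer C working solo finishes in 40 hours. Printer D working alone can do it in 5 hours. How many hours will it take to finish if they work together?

45/17 hours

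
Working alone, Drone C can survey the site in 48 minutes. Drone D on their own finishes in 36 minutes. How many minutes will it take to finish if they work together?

Combined rate: 1/48 + 1/36 = (3 + 4)/144 = 7/144 per minute.
Time = 1 ÷ (7/144) = 144/7 minutes.

144/7 minutes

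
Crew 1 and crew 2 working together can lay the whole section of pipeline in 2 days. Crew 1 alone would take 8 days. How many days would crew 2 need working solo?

Combined rate is 1/2 per day.
Known contribution: 1/8 per day.
So crew 2's rate is 1/2 − 1/8 = 3/8, meaning 8/3 days alone.

8/3 days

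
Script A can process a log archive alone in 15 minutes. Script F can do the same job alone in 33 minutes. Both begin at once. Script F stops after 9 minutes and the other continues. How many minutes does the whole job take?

120/11 minutes

In the first 9 minutes the combined rate is 16/165, so 48/55 of the job is done, leaving 7/55.
After Script F leaves the rate is 1/15 per minute; the remaining 7/55 takes 21/11 minutes.
Total = 9 + 21/11 = 120/11 minutes.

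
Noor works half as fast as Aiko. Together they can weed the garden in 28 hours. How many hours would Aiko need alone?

Let Aiko's rate be r; then Noor's rate is (1/2)r, so together (1/2 + 1)r = (3/2)r = 1/28.
Thus r = 1/42 per hour.
Aiko alone: 42 hours; Noor alone: 84 hours.

42 hours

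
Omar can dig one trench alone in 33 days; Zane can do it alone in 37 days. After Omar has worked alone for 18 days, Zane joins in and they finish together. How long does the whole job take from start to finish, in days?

In 18 days Omar does 18/33 = 6/11 of the job, leaving 5/11.
Omar and Zane together work at 70/1221 per day, so finishing takes 5/11 ÷ 70/1221 = 111/14 days.
Total time = 18 + 111/14 = 363/14 days.

363/14 days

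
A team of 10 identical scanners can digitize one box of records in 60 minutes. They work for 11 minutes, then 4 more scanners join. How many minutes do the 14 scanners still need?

One scanner does 1/600 of the job per minute.
After 11 minutes with 10 scanners, 11/60 is done (49/60 left).
With 14 scanners the rate is 14/600 = 7/300, so the rest takes 49/60 ÷ 7/300 = 35 minutes.

35 minutes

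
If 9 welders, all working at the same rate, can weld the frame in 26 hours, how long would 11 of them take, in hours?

Total work is 9·26 = 234 welder-hours.
With 11 welders: 234/11 hours.

234/11 hours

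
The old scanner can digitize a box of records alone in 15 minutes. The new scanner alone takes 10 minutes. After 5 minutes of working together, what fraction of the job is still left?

1/6

Combined rate: 1/15 + 1/10 = (2 + 3)/30 = 5/30 = 1/6 per minute.
In 5 minutes they complete 5·1/6 = 5/6 of the job.
So 1/6 remains.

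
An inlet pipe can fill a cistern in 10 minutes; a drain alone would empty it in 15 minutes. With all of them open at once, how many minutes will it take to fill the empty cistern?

Net rate = 1/10 − 1/15 = (3 − 2)/30 = 1/30 per minute.
Filling time = 1 ÷ (1/30) = 30 minutes.

30 minutes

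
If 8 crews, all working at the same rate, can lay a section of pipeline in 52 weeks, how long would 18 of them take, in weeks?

208/9 weeks

Total work is 8·52 = 416 crew-weeks.
With 18 crews: 416/18 = 208/9 weeks.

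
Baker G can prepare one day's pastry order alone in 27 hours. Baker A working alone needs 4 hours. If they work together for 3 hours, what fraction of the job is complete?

31/36

Combined rate: 1/27 + 1/4 = (4 + 27)/108 = 31/108 per hour.
In 3 hours they complete 3·31/108 = 31/36 of the job.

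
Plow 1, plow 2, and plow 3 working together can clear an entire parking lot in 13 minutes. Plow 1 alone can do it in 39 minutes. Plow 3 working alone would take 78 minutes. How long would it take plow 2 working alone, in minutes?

26 minutes

Combined rate is 1/13 per minute.
Known contribution: 1/39 + 1/78 = (2 + 1)/78 = 3/78 = 1/26 per minute.
So plow 2's rate is 1/13 − 1/26 = 1/26, meaning 26 minutes alone.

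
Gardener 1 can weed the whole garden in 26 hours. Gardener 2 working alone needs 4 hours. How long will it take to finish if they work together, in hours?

52/15 hours

With two workers the combined time is the product over the sum: 26·4/(26+4) = 104/30 = 52/15 hours.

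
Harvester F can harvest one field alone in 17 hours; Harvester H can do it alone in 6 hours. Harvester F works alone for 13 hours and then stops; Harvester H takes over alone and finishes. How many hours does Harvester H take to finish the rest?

In 13 hours Harvester F does 13/17 of the job, leaving 4/17.
Harvester H works at 1/6 per hour, so finishing takes 4/17 ÷ 1/6 = 24/17 hours.

24/17 hours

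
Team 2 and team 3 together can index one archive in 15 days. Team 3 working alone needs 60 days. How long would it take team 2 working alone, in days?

20 days

Combined rate is 1/15 per day.
Known contribution: 1/60 per day.
So team 2's rate is 1/15 − 1/60 = 1/20, meaning 20 days alone.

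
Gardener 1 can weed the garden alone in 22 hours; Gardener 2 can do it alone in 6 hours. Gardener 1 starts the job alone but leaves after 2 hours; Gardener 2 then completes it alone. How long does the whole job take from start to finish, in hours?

In 2 hours Gardener 1 does 2/22 = 1/11 of the job, leaving 10/11.
Gardener 2 works at 1/6 per hour, so finishing takes 10/11 ÷ 1/6 = 60/11 hours.
Total time = 2 + 60/11 = 82/11 hours.

82/11 hours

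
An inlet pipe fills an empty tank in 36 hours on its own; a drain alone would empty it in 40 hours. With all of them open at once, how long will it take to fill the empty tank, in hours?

Net rate = 1/36 − 1/40 = (10 − 9)/360 = 1/360 per hour.
Filling time = 1 ÷ (1/360) = 360 hours.

360 hours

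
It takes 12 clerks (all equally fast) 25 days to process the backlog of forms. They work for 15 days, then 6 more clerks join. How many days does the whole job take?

65/3 days

One clerk does 1/300 of the job per day.
After 15 days with 12 clerks, 3/5 is done (2/5 left).
With 18 clerks the rate is 18/300 = 3/50, so the rest takes 2/5 ÷ 3/50 = 20/3 days.
Total = 15 + 20/3 = 65/3 days.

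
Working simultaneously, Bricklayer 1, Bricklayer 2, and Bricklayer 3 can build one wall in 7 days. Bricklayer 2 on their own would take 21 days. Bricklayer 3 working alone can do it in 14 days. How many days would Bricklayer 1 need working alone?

Combined rate is 1/7 per day.
Known contribution: 1/21 + 1/14 = (2 + 3)/42 = 5/42 per day.
So Bricklayer 1's rate is 1/7 − 5/42 = 1/42, meaning 42 days alone.

42 days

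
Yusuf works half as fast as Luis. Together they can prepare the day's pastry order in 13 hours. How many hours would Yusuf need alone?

Let Luis's rate be r; then Yusuf's rate is (1/2)r, so together (1/2 + 1)r = (3/2)r = 1/13.
Thus r = 2/39 per hour.
Luis alone: 39/2 hours; Yusuf alone: 39 hours.

39 hours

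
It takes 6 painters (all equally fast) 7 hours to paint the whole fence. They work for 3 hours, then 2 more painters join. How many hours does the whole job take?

One painter does 1/42 of the job per hour.
After 3 hours with 6 painters, 3/7 is done (4/7 left).
With 8 painters the rate is 8/42 = 4/21, so the rest takes 4/7 ÷ 4/21 = 3 hours.
Total = 3 + 3 = 6 hours.

6 hours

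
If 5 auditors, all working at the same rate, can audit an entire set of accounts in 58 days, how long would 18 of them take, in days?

145/9 days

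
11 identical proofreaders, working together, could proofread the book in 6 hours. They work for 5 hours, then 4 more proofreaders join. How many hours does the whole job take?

86/15 hours

One proofreader does 1/66 of the job per hour.
After 5 hours with 11 proofreaders, 5/6 is done (1/6 left).
With 15 proofreaders the rate is 15/66 = 5/22, so the rest takes 1/6 ÷ 5/22 = 11/15 hours.
Total = 5 + 11/15 = 86/15 hours.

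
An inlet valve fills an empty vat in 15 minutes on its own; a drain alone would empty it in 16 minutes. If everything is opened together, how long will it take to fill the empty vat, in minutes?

Net rate = 1/15 − 1/16 = (16 − 15)/240 = 1/240 per minute.
Filling time = 1 ÷ (1/240) = 240 minutes.

240 minutes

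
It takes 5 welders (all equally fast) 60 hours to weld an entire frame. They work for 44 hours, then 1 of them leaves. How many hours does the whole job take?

One welder does 1/300 of the job per hour.
After 44 hours with 5 welders, 11/15 is done (4/15 left).
With 4 welders the rate is 4/300 = 1/75, so the rest takes 4/15 ÷ 1/75 = 20 hours.
Total = 44 + 20 = 64 hours.

64 hours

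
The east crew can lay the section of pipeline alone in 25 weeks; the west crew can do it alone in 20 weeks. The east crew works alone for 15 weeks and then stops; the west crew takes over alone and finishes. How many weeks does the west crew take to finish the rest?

8 weeks

In 15 weeks the east crew does 15/25 = 3/5 of the job, leaving 2/5.
The west crew works at 1/20 per week, so finishing takes 2/5 ÷ 1/20 = 8 weeks.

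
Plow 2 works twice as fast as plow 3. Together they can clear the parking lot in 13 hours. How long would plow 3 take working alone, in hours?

Let plow 3's rate be r; then plow 2's rate is 2r, so together (2 + 1)r = 3r = 1/13.
Thus r = 1/39 per hour.
Plow 3 alone: 39 hours; plow 2 alone: 39/2 hours.

39 hours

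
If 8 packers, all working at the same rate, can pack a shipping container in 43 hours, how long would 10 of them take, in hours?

172/5 hours

Total work is 8·43 = 344 packer-hours.
With 10 packers: 344/10 = 172/5 hours.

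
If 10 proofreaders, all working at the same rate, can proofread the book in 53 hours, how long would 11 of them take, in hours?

Total work is 10·53 = 530 proofreader-hours.
With 11 proofreaders: 530/11 hours.

530/11 hours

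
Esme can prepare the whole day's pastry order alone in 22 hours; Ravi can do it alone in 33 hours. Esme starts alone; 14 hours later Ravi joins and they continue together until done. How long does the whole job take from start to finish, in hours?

94/5 hours

In 14 hours Esme does 14/22 = 7/11 of the job, leaving 4/11.
Esme and Ravi together work at 5/66 per hour, so finishing takes 4/11 ÷ 5/66 = 24/5 hours.
Total time = 14 + 24/5 = 94/5 hours.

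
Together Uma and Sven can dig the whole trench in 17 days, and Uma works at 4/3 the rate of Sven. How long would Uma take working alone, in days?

119/4 days

Let Sven's rate be r; then Uma's rate is (4/3)r, so together (4/3 + 1)r = (7/3)r = 1/17.
Thus r = 3/119 per day.
Sven alone: 119/3 days; Uma alone: 119/4 days.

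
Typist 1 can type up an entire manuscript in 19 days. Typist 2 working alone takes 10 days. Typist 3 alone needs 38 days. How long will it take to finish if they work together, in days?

Combined rate: 1/19 + 1/10 + 1/38 = (10 + 19 + 5)/190 = 34/190 = 17/95 per day.
Time = 1 ÷ (17/95) = 95/17 days.

95/17 days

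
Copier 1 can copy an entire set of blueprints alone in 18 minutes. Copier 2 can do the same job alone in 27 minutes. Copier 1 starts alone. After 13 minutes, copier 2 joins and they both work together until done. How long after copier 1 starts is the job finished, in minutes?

16 minutes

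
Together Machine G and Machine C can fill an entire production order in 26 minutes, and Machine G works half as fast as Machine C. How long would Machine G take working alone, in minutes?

78 minutes

Let Machine C's rate be r; then Machine G's rate is (1/2)r, so together (1/2 + 1)r = (3/2)r = 1/26.
Thus r = 1/39 per minute.
Machine C alone: 39 minutes; Machine G alone: 78 minutes.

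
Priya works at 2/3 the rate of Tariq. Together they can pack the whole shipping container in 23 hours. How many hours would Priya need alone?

115/2 hours

Let Tariq's rate be r; then Priya's rate is (2/3)r, so together (2/3 + 1)r = (5/3)r = 1/23.
Thus r = 3/115 per hour.
Tariq alone: 115/3 hours; Priya alone: 115/2 hours.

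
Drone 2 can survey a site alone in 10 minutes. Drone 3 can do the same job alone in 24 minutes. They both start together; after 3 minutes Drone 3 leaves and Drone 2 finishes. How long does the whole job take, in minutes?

In the first 3 minutes the combined rate is 17/120, so 17/40 of the job is done, leaving 23/40.
After Drone 3 leaves the rate is 1/10 per minute; the remaining 23/40 takes 23/4 minutes.
Total = 3 + 23/4 = 35/4 minutes.

35/4 minutes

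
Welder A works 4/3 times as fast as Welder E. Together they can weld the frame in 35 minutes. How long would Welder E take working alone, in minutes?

Let Welder E's rate be r; then Welder A's rate is (4/3)r, so together (4/3 + 1)r = (7/3)r = 1/35.
Thus r = 3/245 per minute.
Welder E alone: 245/3 minutes; Welder A alone: 245/4 minutes.

245/3 minutes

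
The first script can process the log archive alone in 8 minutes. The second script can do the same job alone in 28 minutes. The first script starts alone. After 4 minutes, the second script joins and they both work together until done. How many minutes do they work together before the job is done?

28/9 minutes

In the first 4 minutes the first script alone does 4/8 = 1/2 of the job, leaving 1/2.
Once everyone is working, combined rate: 1/8 + 1/28 = (7 + 2)/56 = 9/56 per minute.
Remaining 1/2 at 9/56 per minute takes 28/9 minutes.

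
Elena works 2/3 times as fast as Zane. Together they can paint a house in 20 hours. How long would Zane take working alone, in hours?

100/3 hours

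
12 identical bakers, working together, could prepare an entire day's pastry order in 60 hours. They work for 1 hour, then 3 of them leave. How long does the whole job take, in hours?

One baker does 1/720 of the job per hour.
After 1 hour with 12 bakers, 1/60 is done (59/60 left).
With 9 bakers the rate is 9/720 = 1/80, so the rest takes 59/60 ÷ 1/80 = 236/3 hours.
Total = 1 + 236/3 = 239/3 hours.

239/3 hours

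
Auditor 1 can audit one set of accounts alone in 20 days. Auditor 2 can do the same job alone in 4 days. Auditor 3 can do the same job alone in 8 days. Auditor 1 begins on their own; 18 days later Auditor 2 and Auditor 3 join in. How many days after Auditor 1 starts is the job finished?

310/17 days

In the first 18 days Auditor 1 alone does 18/20 = 9/10 of the job, leaving 1/10.
Once everyone is working, combined rate: 1/20 + 1/4 + 1/8 = (2 + 10 + 5)/40 = 17/40 per day.
Remaining 1/10 at 17/40 per day takes 4/17 days.
Total from the start = 18 + 4/17 = 310/17 days.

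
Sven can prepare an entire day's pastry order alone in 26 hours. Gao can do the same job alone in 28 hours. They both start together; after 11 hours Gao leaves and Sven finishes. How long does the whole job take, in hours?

221/14 hours

In the first 11 hours the combined rate is 27/364, so 297/364 of the job is done, leaving 67/364.
After Gao leaves the rate is 1/26 per hour; the remaining 67/364 takes 67/14 hours.
Total = 11 + 67/14 = 221/14 hours.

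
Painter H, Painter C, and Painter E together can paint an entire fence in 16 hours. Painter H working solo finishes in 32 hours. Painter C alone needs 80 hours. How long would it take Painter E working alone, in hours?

160/3 hours

Combined rate is 1/16 per hour.
Known contribution: 1/32 + 1/80 = (5 + 2)/160 = 7/160 per hour.
So Painter E's rate is 1/16 − 7/160 = 3/160, meaning 160/3 hours alone.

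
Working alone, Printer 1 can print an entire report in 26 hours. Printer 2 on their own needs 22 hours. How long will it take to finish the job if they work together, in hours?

With two workers the combined time is the product over the sum: 26·22/(26+22) = 572/48 = 143/12 hours.

143/12 hours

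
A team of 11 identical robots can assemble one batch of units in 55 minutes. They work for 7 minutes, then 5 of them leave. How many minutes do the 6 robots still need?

88 minutes

One robot does 1/605 of the job per minute.
After 7 minutes with 11 robots, 7/55 is done (48/55 left).
With 6 robots the rate is 6/605, so the rest takes 48/55 ÷ 6/605 = 88 minutes.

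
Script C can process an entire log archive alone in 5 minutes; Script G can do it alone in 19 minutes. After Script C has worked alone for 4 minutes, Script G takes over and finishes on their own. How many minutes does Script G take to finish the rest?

19/5 minutes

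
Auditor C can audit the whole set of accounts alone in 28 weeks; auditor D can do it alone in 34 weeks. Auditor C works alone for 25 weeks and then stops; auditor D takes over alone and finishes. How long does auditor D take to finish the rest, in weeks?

51/14 weeks

In 25 weeks auditor C does 25/28 of the job, leaving 3/28.
Auditor D works at 1/34 per week, so finishing takes 3/28 ÷ 1/34 = 51/14 weeks.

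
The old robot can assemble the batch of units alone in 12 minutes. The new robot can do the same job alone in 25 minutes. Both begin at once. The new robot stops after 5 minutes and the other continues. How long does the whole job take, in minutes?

48/5 minutes

In the first 5 minutes the combined rate is 37/300, so 37/60 of the job is done, leaving 23/60.
After the new robot leaves the rate is 1/12 per minute; the remaining 23/60 takes 23/5 minutes.
Total = 5 + 23/5 = 48/5 minutes.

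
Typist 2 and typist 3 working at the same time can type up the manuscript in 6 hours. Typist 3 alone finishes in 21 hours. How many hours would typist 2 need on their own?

42/5 hours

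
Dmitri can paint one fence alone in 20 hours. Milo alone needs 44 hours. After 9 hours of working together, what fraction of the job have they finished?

36/55

Combined rate: 1/20 + 1/44 = (11 + 5)/220 = 16/220 = 4/55 per hour.
In 9 hours they complete 9·4/55 = 36/55 of the job.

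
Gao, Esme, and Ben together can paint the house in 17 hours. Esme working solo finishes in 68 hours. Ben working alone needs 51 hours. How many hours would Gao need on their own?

Combined rate is 1/17 per hour.
Known contribution: 1/68 + 1/51 = (3 + 4)/204 = 7/204 per hour.
So Gao's rate is 1/17 − 7/204 = 5/204, meaning 204/5 hours alone.

204/5 hours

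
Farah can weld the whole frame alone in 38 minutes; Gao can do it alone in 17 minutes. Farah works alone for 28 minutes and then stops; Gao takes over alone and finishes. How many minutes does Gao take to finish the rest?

In 28 minutes Farah does 28/38 = 14/19 of the job, leaving 5/19.
Gao works at 1/17 per minute, so finishing takes 5/19 ÷ 1/17 = 85/19 minutes.

85/19 minutes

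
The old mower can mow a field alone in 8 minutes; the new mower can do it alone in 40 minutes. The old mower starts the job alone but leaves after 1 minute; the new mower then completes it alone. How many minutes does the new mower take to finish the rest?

35 minutes

In 1 minute the old mower does 1/8 of the job, leaving 7/8.
The new mower works at 1/40 per minute, so finishing takes 7/8 ÷ 1/40 = 35 minutes.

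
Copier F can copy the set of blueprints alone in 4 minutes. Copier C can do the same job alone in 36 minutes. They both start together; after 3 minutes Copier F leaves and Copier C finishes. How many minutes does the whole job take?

9 minutes

In the first 3 minutes the combined rate is 5/18, so 5/6 of the job is done, leaving 1/6.
After Copier F leaves the rate is 1/36 per minute; the remaining 1/6 takes 6 minutes.
Total = 3 + 6 = 9 minutes.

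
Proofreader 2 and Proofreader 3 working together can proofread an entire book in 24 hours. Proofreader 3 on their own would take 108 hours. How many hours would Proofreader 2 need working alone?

Combined rate is 1/24 per hour.
Known contribution: 1/108 per hour.
So Proofreader 2's rate is 1/24 − 1/108 = 7/216, meaning 216/7 hours alone.

216/7 hours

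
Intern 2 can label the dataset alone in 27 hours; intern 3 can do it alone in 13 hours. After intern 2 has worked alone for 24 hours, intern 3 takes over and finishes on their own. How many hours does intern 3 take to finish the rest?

In 24 hours intern 2 does 24/27 = 8/9 of the job, leaving 1/9.
Intern 3 works at 1/13 per hour, so finishing takes 1/9 ÷ 1/13 = 13/9 hours.

13/9 hours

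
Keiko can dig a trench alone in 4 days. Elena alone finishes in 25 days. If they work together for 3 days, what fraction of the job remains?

Combined rate: 1/4 + 1/25 = (25 + 4)/100 = 29/100 per day.
In 3 days they complete 3·29/100 = 87/100 of the job.
So 13/100 remains.

13/100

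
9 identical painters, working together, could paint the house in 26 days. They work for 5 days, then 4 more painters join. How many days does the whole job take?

254/13 days

One painter does 1/234 of the job per day.
After 5 days with 9 painters, 5/26 is done (21/26 left).
With 13 painters the rate is 13/234 = 1/18, so the rest takes 21/26 ÷ 1/18 = 189/13 days.
Total = 5 + 189/13 = 254/13 days.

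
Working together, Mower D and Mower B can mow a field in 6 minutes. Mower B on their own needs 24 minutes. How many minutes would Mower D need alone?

Combined rate is 1/6 per minute.
Known contribution: 1/24 per minute.
So Mower D's rate is 1/6 − 1/24 = 1/8, meaning 8 minutes alone.

8 minutes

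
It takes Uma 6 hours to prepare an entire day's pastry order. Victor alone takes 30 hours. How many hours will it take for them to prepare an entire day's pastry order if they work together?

5 hours

With two workers the combined time is the product over the sum: 6·30/(6+30) = 180/36 = 5 hours.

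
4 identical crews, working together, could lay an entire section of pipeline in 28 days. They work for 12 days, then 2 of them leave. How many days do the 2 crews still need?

32 days

One crew does 1/112 of the job per day.
After 12 days with 4 crews, 3/7 is done (4/7 left).
With 2 crews the rate is 2/112 = 1/56, so the rest takes 4/7 ÷ 1/56 = 32 days.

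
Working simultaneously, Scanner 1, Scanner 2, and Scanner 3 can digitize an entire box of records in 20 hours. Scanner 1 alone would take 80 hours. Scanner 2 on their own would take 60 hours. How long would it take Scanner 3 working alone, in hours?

48 hours

Combined rate is 1/20 per hour.
Known contribution: 1/80 + 1/60 = (3 + 4)/240 = 7/240 per hour.
So Scanner 3's rate is 1/20 − 7/240 = 1/48, meaning 48 hours alone.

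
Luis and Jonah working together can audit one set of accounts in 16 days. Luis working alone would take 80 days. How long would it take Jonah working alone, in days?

20 days

Combined rate is 1/16 per day.
Known contribution: 1/80 per day.
So Jonah's rate is 1/16 − 1/80 = 1/20, meaning 20 days alone.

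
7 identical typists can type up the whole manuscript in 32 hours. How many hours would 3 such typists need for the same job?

224/3 hours

Total work is 7·32 = 224 typist-hours.
With 3 typists: 224/3 hours.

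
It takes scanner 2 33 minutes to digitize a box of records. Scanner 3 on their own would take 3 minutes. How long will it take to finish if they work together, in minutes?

Combined rate: 1/33 + 1/3 = (1 + 11)/33 = 12/33 = 4/11 per minute.
Time = 1 ÷ (4/11) = 11/4 minutes.

11/4 minutes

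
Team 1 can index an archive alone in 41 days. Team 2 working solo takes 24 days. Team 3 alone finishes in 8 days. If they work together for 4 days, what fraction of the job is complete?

94/123

Combined rate: 1/41 + 1/24 + 1/8 = (24 + 41 + 123)/984 = 188/984 = 47/246 per day.
In 4 days they complete 4·47/246 = 94/123 of the job.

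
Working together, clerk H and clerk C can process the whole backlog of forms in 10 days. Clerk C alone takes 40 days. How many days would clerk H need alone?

40/3 days

Combined rate is 1/10 per day.
Known contribution: 1/40 per day.
So clerk H's rate is 1/10 − 1/40 = 3/40, meaning 40/3 days alone.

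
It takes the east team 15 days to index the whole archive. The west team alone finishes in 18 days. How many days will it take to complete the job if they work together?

90/11 days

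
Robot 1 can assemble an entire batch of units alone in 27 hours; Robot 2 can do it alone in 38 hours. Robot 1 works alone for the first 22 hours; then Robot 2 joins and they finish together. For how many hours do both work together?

38/13 hours

In 22 hours Robot 1 does 22/27 of the job, leaving 5/27.
Robot 1 and Robot 2 together work at 65/1026 per hour, so finishing takes 5/27 ÷ 65/1026 = 38/13 hours.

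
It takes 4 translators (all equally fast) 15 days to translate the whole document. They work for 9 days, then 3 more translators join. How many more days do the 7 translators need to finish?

One translator does 1/60 of the job per day.
After 9 days with 4 translators, 3/5 is done (2/5 left).
With 7 translators the rate is 7/60, so the rest takes 2/5 ÷ 7/60 = 24/7 days.

24/7 days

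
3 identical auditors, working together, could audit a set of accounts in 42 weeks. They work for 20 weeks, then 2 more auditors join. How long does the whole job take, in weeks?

166/5 weeks

One auditor does 1/126 of the job per week.
After 20 weeks with 3 auditors, 10/21 is done (11/21 left).
With 5 auditors the rate is 5/126, so the rest takes 11/21 ÷ 5/126 = 66/5 weeks.
Total = 20 + 66/5 = 166/5 weeks.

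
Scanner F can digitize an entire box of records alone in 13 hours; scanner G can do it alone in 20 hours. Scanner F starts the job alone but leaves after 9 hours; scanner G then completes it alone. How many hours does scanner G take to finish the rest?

80/13 hours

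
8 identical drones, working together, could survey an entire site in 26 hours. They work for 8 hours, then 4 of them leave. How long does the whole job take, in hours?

44 hours

One drone does 1/208 of the job per hour.
After 8 hours with 8 drones, 4/13 is done (9/13 left).
With 4 drones the rate is 4/208 = 1/52, so the rest takes 9/13 ÷ 1/52 = 36 hours.
Total = 8 + 36 = 44 hours.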